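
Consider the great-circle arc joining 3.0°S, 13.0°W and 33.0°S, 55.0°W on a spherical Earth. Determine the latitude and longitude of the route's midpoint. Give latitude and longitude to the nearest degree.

From cos δ = sin φ₁ sin φ₂ + cos φ₁ cos φ₂ cos Δλ, the central angle is δ ≈ 0.862 rad (49.4°).
Interpolate at f = 1/2 with slerp weights a = sin((1−f)δ)/sin δ ≈ 0.550, b = sin(fδ)/sin δ ≈ 0.550.
p = a·p₁ + b·p₂ ≈ (0.800, -0.502, -0.329); φ = arcsin(p_z) ≈ -19.18°, λ = atan2(p_y, p_x) ≈ -32.09°.

≈ 19°S, 32°W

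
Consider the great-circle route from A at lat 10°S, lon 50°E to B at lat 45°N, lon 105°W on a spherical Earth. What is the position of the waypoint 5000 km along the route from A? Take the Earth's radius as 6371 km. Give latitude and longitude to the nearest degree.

Write both endpoints as unit vectors p₁, p₂ with components (cos φ cos λ, cos φ sin λ, sin φ).
The central angle between the endpoints is δ = arccos(p₁·p₂) ≈ 2.425 rad (138.9°). The total great-circle distance is δ·R ≈ 2.425 × 6371 ≈ 15448 km, so the target fraction is f = 5000/15448 ≈ 0.324.
Interpolate at f ≈ 0.324 with slerp weights a = sin((1−f)δ)/sin δ ≈ 1.518, b = sin(fδ)/sin δ ≈ 1.076.
p = a·p₁ + b·p₂ ≈ (0.764, 0.411, 0.497); φ = arcsin(p_z) ≈ 29.80°, λ = atan2(p_y, p_x) ≈ 28.26°.

≈ lat 30°N, lon 28°E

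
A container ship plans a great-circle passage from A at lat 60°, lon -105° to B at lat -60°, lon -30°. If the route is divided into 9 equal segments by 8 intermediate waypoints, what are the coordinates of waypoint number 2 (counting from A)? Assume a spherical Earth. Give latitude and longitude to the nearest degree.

≈ lat 35°, lon -82°

Convert each endpoint to a unit vector on the sphere (x = cos φ cos λ, y = cos φ sin λ, z = sin φ).
The central angle between the endpoints is δ = arccos(p₁·p₂) ≈ 2.326 rad (133.3°).
Interpolate at f = 2/9 with slerp weights a = sin((1−f)δ)/sin δ ≈ 1.334, b = sin(fδ)/sin δ ≈ 0.679.
p = a·p₁ + b·p₂ ≈ (0.121, -0.814, 0.568); φ = arcsin(p_z) ≈ 34.61°, λ = atan2(p_y, p_x) ≈ -81.54°.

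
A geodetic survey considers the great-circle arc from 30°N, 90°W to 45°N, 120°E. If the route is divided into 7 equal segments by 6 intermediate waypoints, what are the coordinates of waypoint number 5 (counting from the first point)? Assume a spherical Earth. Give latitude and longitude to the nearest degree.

≈ 68°N, 154°E

Convert each endpoint to a unit vector on the sphere (x = cos φ cos λ, y = cos φ sin λ, z = sin φ).
The central angle between the endpoints is δ = arccos(p₁·p₂) ≈ 1.749 rad (100.2°).
Interpolate at f = 5/7 with slerp weights a = sin((1−f)δ)/sin δ ≈ 0.487, b = sin(fδ)/sin δ ≈ 0.964.
p = a·p₁ + b·p₂ ≈ (-0.341, 0.169, 0.925); φ = arcsin(p_z) ≈ 67.65°, λ = atan2(p_y, p_x) ≈ 153.66°.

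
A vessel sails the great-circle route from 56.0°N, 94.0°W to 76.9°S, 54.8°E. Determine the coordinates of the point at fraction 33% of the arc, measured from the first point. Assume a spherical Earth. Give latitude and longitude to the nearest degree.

Convert each endpoint to a unit vector on the sphere (x = cos φ cos λ, y = cos φ sin λ, z = sin φ).
The central angle between the endpoints is δ = arccos(p₁·p₂) ≈ 2.728 rad (156.3°).
Interpolate at f = 0.33 with slerp weights a = sin((1−f)δ)/sin δ ≈ 2.409, b = sin(fδ)/sin δ ≈ 1.952.
p = a·p₁ + b·p₂ ≈ (0.161, -0.982, 0.096); φ = arcsin(p_z) ≈ 5.51°, λ = atan2(p_y, p_x) ≈ -80.69°.

≈ 6°N, 81°W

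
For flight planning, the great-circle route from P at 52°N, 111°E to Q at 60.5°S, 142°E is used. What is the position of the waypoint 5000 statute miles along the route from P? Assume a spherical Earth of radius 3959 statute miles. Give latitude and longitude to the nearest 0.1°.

≈ 18.9°S, 127.4°E

The haversine formula gives a central angle δ ≈ 2.011 rad (115.2°) between the endpoints. The total great-circle distance is δ·R ≈ 2.011 × 3959 ≈ 7961 mi, so the target fraction is f = 5000/7961 ≈ 0.628.
Interpolate at f ≈ 0.628 with slerp weights a = sin((1−f)δ)/sin δ ≈ 0.752, b = sin(fδ)/sin δ ≈ 1.053.
p = a·p₁ + b·p₂ ≈ (-0.575, 0.751, -0.324); φ = arcsin(p_z) ≈ -18.93°, λ = atan2(p_y, p_x) ≈ 127.40°.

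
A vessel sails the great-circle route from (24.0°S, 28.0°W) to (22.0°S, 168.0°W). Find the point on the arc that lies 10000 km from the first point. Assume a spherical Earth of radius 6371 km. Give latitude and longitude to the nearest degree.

Write both endpoints as unit vectors p₁, p₂ with components (cos φ cos λ, cos φ sin λ, sin φ).
The central angle between the endpoints is δ = arccos(p₁·p₂) ≈ 2.090 rad (119.8°). The total great-circle distance is δ·R ≈ 2.090 × 6371 ≈ 13318 km, so the target fraction is f = 10000/13318 ≈ 0.751.
Interpolate at f ≈ 0.751 with slerp weights a = sin((1−f)δ)/sin δ ≈ 0.573, b = sin(fδ)/sin δ ≈ 1.152.
p = a·p₁ + b·p₂ ≈ (-0.582, -0.468, -0.665); φ = arcsin(p_z) ≈ -41.66°, λ = atan2(p_y, p_x) ≈ -141.23°.

≈ (42°S, 141°W)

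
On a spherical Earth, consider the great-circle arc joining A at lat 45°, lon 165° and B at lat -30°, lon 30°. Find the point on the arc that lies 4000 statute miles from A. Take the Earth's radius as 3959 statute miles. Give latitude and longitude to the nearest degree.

≈ lat 27°, lon 95°

Write both endpoints as unit vectors p₁, p₂ with components (cos φ cos λ, cos φ sin λ, sin φ).
The central angle between the endpoints is δ = arccos(p₁·p₂) ≈ 2.476 rad (141.9°). The total great-circle distance is δ·R ≈ 2.476 × 3959 ≈ 9803 mi, so the target fraction is f = 4000/9803 ≈ 0.408.
Interpolate at f ≈ 0.408 with slerp weights a = sin((1−f)δ)/sin δ ≈ 1.610, b = sin(fδ)/sin δ ≈ 1.372.
p = a·p₁ + b·p₂ ≈ (-0.071, 0.889, 0.453); φ = arcsin(p_z) ≈ 26.93°, λ = atan2(p_y, p_x) ≈ 94.58°.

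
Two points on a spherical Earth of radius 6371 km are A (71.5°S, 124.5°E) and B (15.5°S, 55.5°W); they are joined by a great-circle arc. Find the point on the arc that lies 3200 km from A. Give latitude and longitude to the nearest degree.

From cos δ = sin φ₁ sin φ₂ + cos φ₁ cos φ₂ cos Δλ, the central angle is δ ≈ 1.623 rad (93.0°). The total great-circle distance is δ·R ≈ 1.623 × 6371 ≈ 10341 km, so the target fraction is f = 3200/10341 ≈ 0.309.
Interpolate at f ≈ 0.309 with slerp weights a = sin((1−f)δ)/sin δ ≈ 0.902, b = sin(fδ)/sin δ ≈ 0.482.
p = a·p₁ + b·p₂ ≈ (0.101, -0.147, -0.984); φ = arcsin(p_z) ≈ -79.72°, λ = atan2(p_y, p_x) ≈ -55.50°.

≈ (80°S, 55°W)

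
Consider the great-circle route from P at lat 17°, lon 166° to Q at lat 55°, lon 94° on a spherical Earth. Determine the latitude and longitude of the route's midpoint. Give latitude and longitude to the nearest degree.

≈ lat 41°, lon 140°

Write both endpoints as unit vectors p₁, p₂ with components (cos φ cos λ, cos φ sin λ, sin φ).
The central angle between the endpoints is δ = arccos(p₁·p₂) ≈ 1.149 rad (65.9°).
Interpolate at f = 1/2 with slerp weights a = sin((1−f)δ)/sin δ ≈ 0.596, b = sin(fδ)/sin δ ≈ 0.596.
p = a·p₁ + b·p₂ ≈ (-0.577, 0.479, 0.662); φ = arcsin(p_z) ≈ 41.46°, λ = atan2(p_y, p_x) ≈ 140.30°.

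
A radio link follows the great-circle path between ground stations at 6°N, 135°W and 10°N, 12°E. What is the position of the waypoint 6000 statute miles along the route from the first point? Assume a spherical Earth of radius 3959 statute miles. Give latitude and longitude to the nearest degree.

Write both endpoints as unit vectors p₁, p₂ with components (cos φ cos λ, cos φ sin λ, sin φ).
The central angle between the endpoints is δ = arccos(p₁·p₂) ≈ 2.504 rad (143.4°). The total great-circle distance is δ·R ≈ 2.504 × 3959 ≈ 9911 mi, so the target fraction is f = 6000/9911 ≈ 0.605.
Interpolate at f ≈ 0.605 with slerp weights a = sin((1−f)δ)/sin δ ≈ 1.402, b = sin(fδ)/sin δ ≈ 1.676.
p = a·p₁ + b·p₂ ≈ (0.629, -0.643, 0.438); φ = arcsin(p_z) ≈ 25.95°, λ = atan2(p_y, p_x) ≈ -45.61°.

≈ 26°N, 46°W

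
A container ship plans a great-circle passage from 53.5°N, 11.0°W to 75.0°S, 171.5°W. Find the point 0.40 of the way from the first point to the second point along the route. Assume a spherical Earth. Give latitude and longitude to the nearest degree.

The haversine formula gives a central angle δ ≈ 2.743 rad (157.2°) between the endpoints.
Interpolate at f = 0.40 with slerp weights a = sin((1−f)δ)/sin δ ≈ 2.569, b = sin(fδ)/sin δ ≈ 2.293.
p = a·p₁ + b·p₂ ≈ (0.913, -0.379, -0.149); φ = arcsin(p_z) ≈ -8.59°, λ = atan2(p_y, p_x) ≈ -22.56°.

≈ 9°S, 23°W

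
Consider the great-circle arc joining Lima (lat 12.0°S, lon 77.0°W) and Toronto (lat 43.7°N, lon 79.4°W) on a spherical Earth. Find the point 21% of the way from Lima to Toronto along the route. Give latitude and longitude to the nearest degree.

Convert each endpoint to a unit vector on the sphere (x = cos φ cos λ, y = cos φ sin λ, z = sin φ).
The central angle between the endpoints is δ = arccos(p₁·p₂) ≈ 0.973 rad (55.7°).
Interpolate at f = 0.21 with slerp weights a = sin((1−f)δ)/sin δ ≈ 0.841, b = sin(fδ)/sin δ ≈ 0.245.
p = a·p₁ + b·p₂ ≈ (0.218, -0.976, -0.005); φ = arcsin(p_z) ≈ -0.30°, λ = atan2(p_y, p_x) ≈ -77.43°.

≈ lat 0°N, lon 77°W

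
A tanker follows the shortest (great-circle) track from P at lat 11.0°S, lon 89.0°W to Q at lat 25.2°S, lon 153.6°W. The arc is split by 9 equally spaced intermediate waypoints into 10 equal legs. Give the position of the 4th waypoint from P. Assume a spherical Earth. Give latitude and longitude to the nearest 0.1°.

≈ lat 19.5°S, lon 113.4°W

From cos δ = sin φ₁ sin φ₂ + cos φ₁ cos φ₂ cos Δλ, the central angle is δ ≈ 1.090 rad (62.5°).
Interpolate at f = 4/10 with slerp weights a = sin((1−f)δ)/sin δ ≈ 0.686, b = sin(fδ)/sin δ ≈ 0.476.
p = a·p₁ + b·p₂ ≈ (-0.374, -0.865, -0.334); φ = arcsin(p_z) ≈ -19.50°, λ = atan2(p_y, p_x) ≈ -113.40°.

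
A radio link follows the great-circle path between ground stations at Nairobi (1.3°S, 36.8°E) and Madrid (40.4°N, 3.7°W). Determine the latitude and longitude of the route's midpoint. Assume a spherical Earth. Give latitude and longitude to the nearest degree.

The haversine formula gives a central angle δ ≈ 0.971 rad (55.7°) between the endpoints.
Interpolate at f = 1/2 with slerp weights a = sin((1−f)δ)/sin δ ≈ 0.565, b = sin(fδ)/sin δ ≈ 0.565.
p = a·p₁ + b·p₂ ≈ (0.882, 0.311, 0.354); φ = arcsin(p_z) ≈ 20.71°, λ = atan2(p_y, p_x) ≈ 19.41°.

≈ (21°N, 19°E)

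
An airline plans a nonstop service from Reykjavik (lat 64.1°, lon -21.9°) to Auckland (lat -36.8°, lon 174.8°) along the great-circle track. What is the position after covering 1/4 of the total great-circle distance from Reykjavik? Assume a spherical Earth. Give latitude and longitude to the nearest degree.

Convert each endpoint to a unit vector on the sphere (x = cos φ cos λ, y = cos φ sin λ, z = sin φ).
The central angle between the endpoints is δ = arccos(p₁·p₂) ≈ 2.634 rad (150.9°).
Interpolate at f = 1/4 with slerp weights a = sin((1−f)δ)/sin δ ≈ 1.891, b = sin(fδ)/sin δ ≈ 1.259.
p = a·p₁ + b·p₂ ≈ (-0.237, -0.217, 0.947); φ = arcsin(p_z) ≈ 71.25°, λ = atan2(p_y, p_x) ≈ -137.61°.

≈ lat 71°, lon -138°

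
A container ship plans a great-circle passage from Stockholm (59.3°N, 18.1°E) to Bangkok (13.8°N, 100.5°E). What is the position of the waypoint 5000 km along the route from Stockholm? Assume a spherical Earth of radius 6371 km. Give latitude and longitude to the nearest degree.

≈ 38°N, 81°E

Convert each endpoint to a unit vector on the sphere (x = cos φ cos λ, y = cos φ sin λ, z = sin φ).
The central angle between the endpoints is δ = arccos(p₁·p₂) ≈ 1.297 rad (74.3°). The total great-circle distance is δ·R ≈ 1.297 × 6371 ≈ 8261 km, so the target fraction is f = 5000/8261 ≈ 0.605.
Interpolate at f ≈ 0.605 with slerp weights a = sin((1−f)δ)/sin δ ≈ 0.509, b = sin(fδ)/sin δ ≈ 0.734.
p = a·p₁ + b·p₂ ≈ (0.117, 0.782, 0.613); φ = arcsin(p_z) ≈ 37.78°, λ = atan2(p_y, p_x) ≈ 81.49°.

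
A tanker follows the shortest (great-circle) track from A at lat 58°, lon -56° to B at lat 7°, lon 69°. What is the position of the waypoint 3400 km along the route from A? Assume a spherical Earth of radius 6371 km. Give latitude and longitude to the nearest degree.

Convert each endpoint to a unit vector on the sphere (x = cos φ cos λ, y = cos φ sin λ, z = sin φ).
The central angle between the endpoints is δ = arccos(p₁·p₂) ≈ 1.770 rad (101.4°). The total great-circle distance is δ·R ≈ 1.770 × 6371 ≈ 11280 km, so the target fraction is f = 3400/11280 ≈ 0.301.
Interpolate at f ≈ 0.301 with slerp weights a = sin((1−f)δ)/sin δ ≈ 0.964, b = sin(fδ)/sin δ ≈ 0.519.
p = a·p₁ + b·p₂ ≈ (0.470, 0.057, 0.881); φ = arcsin(p_z) ≈ 61.72°, λ = atan2(p_y, p_x) ≈ 6.97°.

≈ lat 62°, lon 7°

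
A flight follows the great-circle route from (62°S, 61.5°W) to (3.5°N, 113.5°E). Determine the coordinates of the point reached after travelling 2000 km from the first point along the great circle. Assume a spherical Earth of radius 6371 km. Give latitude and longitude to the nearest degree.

Write both endpoints as unit vectors p₁, p₂ with components (cos φ cos λ, cos φ sin λ, sin φ).
The central angle between the endpoints is δ = arccos(p₁·p₂) ≈ 2.118 rad (121.4°). The total great-circle distance is δ·R ≈ 2.118 × 6371 ≈ 13497 km, so the target fraction is f = 2000/13497 ≈ 0.148.
Interpolate at f ≈ 0.148 with slerp weights a = sin((1−f)δ)/sin δ ≈ 1.139, b = sin(fδ)/sin δ ≈ 0.362.
p = a·p₁ + b·p₂ ≈ (0.111, -0.139, -0.984); φ = arcsin(p_z) ≈ -79.74°, λ = atan2(p_y, p_x) ≈ -51.32°.

≈ (80°S, 51°W)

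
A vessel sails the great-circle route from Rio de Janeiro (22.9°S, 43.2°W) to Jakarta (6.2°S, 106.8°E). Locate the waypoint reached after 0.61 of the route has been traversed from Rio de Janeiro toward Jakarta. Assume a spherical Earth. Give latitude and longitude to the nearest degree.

≈ 40°S, 59°E

From cos δ = sin φ₁ sin φ₂ + cos φ₁ cos φ₂ cos Δλ, the central angle is δ ≈ 2.420 rad (138.7°).
Interpolate at f = 0.61 with slerp weights a = sin((1−f)δ)/sin δ ≈ 1.227, b = sin(fδ)/sin δ ≈ 1.508.
p = a·p₁ + b·p₂ ≈ (0.390, 0.662, -0.640); φ = arcsin(p_z) ≈ -39.81°, λ = atan2(p_y, p_x) ≈ 59.45°.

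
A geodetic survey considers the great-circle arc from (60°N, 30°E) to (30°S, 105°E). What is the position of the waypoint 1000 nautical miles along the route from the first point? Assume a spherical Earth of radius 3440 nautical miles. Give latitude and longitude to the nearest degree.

≈ (50°N, 53°E)

Convert each endpoint to a unit vector on the sphere (x = cos φ cos λ, y = cos φ sin λ, z = sin φ).
The central angle between the endpoints is δ = arccos(p₁·p₂) ≈ 1.898 rad (108.7°). The total great-circle distance is δ·R ≈ 1.898 × 3440 ≈ 6527 nmi, so the target fraction is f = 1000/6527 ≈ 0.153.
Interpolate at f ≈ 0.153 with slerp weights a = sin((1−f)δ)/sin δ ≈ 1.055, b = sin(fδ)/sin δ ≈ 0.303.
p = a·p₁ + b·p₂ ≈ (0.389, 0.517, 0.762); φ = arcsin(p_z) ≈ 49.68°, λ = atan2(p_y, p_x) ≈ 53.03°.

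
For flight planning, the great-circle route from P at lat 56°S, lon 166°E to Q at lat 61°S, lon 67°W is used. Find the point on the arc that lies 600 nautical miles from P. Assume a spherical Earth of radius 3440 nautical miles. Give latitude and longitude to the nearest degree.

Convert each endpoint to a unit vector on the sphere (x = cos φ cos λ, y = cos φ sin λ, z = sin φ).
The central angle between the endpoints is δ = arccos(p₁·p₂) ≈ 0.974 rad (55.8°). The total great-circle distance is δ·R ≈ 0.974 × 3440 ≈ 3351 nmi, so the target fraction is f = 600/3351 ≈ 0.179.
Interpolate at f ≈ 0.179 with slerp weights a = sin((1−f)δ)/sin δ ≈ 0.867, b = sin(fδ)/sin δ ≈ 0.210.
p = a·p₁ + b·p₂ ≈ (-0.431, 0.024, -0.902); φ = arcsin(p_z) ≈ -64.45°, λ = atan2(p_y, p_x) ≈ 176.86°.

≈ lat 64°S, lon 177°E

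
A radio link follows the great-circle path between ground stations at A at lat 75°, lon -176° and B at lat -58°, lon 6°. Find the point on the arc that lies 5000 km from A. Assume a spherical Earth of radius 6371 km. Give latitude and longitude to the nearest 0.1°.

≈ lat 60.0°, lon 9.1°

The haversine formula gives a central angle δ ≈ 2.845 rad (163.0°) between the endpoints. The total great-circle distance is δ·R ≈ 2.845 × 6371 ≈ 18123 km, so the target fraction is f = 5000/18123 ≈ 0.276.
Interpolate at f ≈ 0.276 with slerp weights a = sin((1−f)δ)/sin δ ≈ 3.017, b = sin(fδ)/sin δ ≈ 2.415.
p = a·p₁ + b·p₂ ≈ (0.494, 0.079, 0.866); φ = arcsin(p_z) ≈ 59.99°, λ = atan2(p_y, p_x) ≈ 9.12°.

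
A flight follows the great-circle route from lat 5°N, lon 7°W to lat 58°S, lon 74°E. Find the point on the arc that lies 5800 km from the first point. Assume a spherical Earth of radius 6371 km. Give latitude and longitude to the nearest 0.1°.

The haversine formula gives a central angle δ ≈ 1.562 rad (89.5°) between the endpoints. The total great-circle distance is δ·R ≈ 1.562 × 6371 ≈ 9952 km, so the target fraction is f = 5800/9952 ≈ 0.583.
Interpolate at f ≈ 0.583 with slerp weights a = sin((1−f)δ)/sin δ ≈ 0.607, b = sin(fδ)/sin δ ≈ 0.790.
p = a·p₁ + b·p₂ ≈ (0.715, 0.329, -0.617); φ = arcsin(p_z) ≈ -38.09°, λ = atan2(p_y, p_x) ≈ 24.68°.

≈ lat 38.1°S, lon 24.7°E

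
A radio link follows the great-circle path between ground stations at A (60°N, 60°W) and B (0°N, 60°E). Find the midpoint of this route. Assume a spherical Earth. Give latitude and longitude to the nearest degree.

Write both endpoints as unit vectors p₁, p₂ with components (cos φ cos λ, cos φ sin λ, sin φ).
The central angle between the endpoints is δ = arccos(p₁·p₂) ≈ 1.823 rad (104.5°).
Interpolate at f = 1/2 with slerp weights a = sin((1−f)δ)/sin δ ≈ 0.816, b = sin(fδ)/sin δ ≈ 0.816.
p = a·p₁ + b·p₂ ≈ (0.612, 0.354, 0.707); φ = arcsin(p_z) ≈ 45.00°, λ = atan2(p_y, p_x) ≈ 30.00°.

≈ (45°N, 30°E)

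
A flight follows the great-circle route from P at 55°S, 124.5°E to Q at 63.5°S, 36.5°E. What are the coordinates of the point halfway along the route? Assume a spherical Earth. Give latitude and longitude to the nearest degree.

The haversine formula gives a central angle δ ≈ 0.735 rad (42.1°) between the endpoints.
Interpolate at f = 1/2 with slerp weights a = sin((1−f)δ)/sin δ ≈ 0.536, b = sin(fδ)/sin δ ≈ 0.536.
p = a·p₁ + b·p₂ ≈ (0.018, 0.395, -0.918); φ = arcsin(p_z) ≈ -66.68°, λ = atan2(p_y, p_x) ≈ 87.38°.

≈ 67°S, 87°E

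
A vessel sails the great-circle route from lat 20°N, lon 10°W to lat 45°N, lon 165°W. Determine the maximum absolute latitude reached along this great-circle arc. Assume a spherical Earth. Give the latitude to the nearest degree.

The great circle lies in the plane with unit normal n̂ = (p₁ × p₂)/|p₁ × p₂|.
Here n̂_z ≈ -0.301; the vertex latitude is φ_max = arccos|n̂_z| ≈ 72.5°.
Check via Clairaut: cos φ_max = |cos φ₁| · sin C = cos(20.0°)·sin(18.7°) ≈ 0.301, again giving ≈ 72.5°.

≈ 72°N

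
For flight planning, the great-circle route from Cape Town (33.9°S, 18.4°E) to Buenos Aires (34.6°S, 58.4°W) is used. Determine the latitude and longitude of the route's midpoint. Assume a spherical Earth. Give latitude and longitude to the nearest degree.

From cos δ = sin φ₁ sin φ₂ + cos φ₁ cos φ₂ cos Δλ, the central angle is δ ≈ 1.078 rad (61.8°).
Interpolate at f = 1/2 with slerp weights a = sin((1−f)δ)/sin δ ≈ 0.583, b = sin(fδ)/sin δ ≈ 0.583.
p = a·p₁ + b·p₂ ≈ (0.710, -0.256, -0.656); φ = arcsin(p_z) ≈ -40.98°, λ = atan2(p_y, p_x) ≈ -19.81°.

≈ 41°S, 20°W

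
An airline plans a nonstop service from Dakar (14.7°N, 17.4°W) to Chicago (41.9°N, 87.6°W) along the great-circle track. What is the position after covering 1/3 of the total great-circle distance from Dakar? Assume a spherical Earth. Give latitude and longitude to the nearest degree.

The haversine formula gives a central angle δ ≈ 1.145 rad (65.6°) between the endpoints.
Interpolate at f = 1/3 with slerp weights a = sin((1−f)δ)/sin δ ≈ 0.759, b = sin(fδ)/sin δ ≈ 0.409.
p = a·p₁ + b·p₂ ≈ (0.713, -0.524, 0.466); φ = arcsin(p_z) ≈ 27.76°, λ = atan2(p_y, p_x) ≈ -36.28°.

≈ 28°N, 36°W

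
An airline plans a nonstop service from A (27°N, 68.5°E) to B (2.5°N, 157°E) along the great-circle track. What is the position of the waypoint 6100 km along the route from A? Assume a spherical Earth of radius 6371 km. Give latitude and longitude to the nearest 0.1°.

Write both endpoints as unit vectors p₁, p₂ with components (cos φ cos λ, cos φ sin λ, sin φ).
The central angle between the endpoints is δ = arccos(p₁·p₂) ≈ 1.528 rad (87.5°). The total great-circle distance is δ·R ≈ 1.528 × 6371 ≈ 9733 km, so the target fraction is f = 6100/9733 ≈ 0.627.
Interpolate at f ≈ 0.627 with slerp weights a = sin((1−f)δ)/sin δ ≈ 0.540, b = sin(fδ)/sin δ ≈ 0.818.
p = a·p₁ + b·p₂ ≈ (-0.576, 0.767, 0.281); φ = arcsin(p_z) ≈ 16.32°, λ = atan2(p_y, p_x) ≈ 126.90°.

≈ (16.3°N, 126.9°E)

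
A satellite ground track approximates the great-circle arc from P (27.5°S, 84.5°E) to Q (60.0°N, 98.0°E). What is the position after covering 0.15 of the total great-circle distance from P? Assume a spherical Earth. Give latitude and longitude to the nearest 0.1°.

From cos δ = sin φ₁ sin φ₂ + cos φ₁ cos φ₂ cos Δλ, the central angle is δ ≈ 1.539 rad (88.2°).
Interpolate at f = 0.15 with slerp weights a = sin((1−f)δ)/sin δ ≈ 0.966, b = sin(fδ)/sin δ ≈ 0.229.
p = a·p₁ + b·p₂ ≈ (0.066, 0.967, -0.248); φ = arcsin(p_z) ≈ -14.35°, λ = atan2(p_y, p_x) ≈ 86.08°.

≈ (14.4°S, 86.1°E)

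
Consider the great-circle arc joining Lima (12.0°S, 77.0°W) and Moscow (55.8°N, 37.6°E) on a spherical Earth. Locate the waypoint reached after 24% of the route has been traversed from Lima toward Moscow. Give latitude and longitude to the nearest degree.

Write both endpoints as unit vectors p₁, p₂ with components (cos φ cos λ, cos φ sin λ, sin φ).
The central angle between the endpoints is δ = arccos(p₁·p₂) ≈ 1.983 rad (113.6°).
Interpolate at f = 0.24 with slerp weights a = sin((1−f)δ)/sin δ ≈ 1.089, b = sin(fδ)/sin δ ≈ 0.500.
p = a·p₁ + b·p₂ ≈ (0.462, -0.867, 0.187); φ = arcsin(p_z) ≈ 10.79°, λ = atan2(p_y, p_x) ≈ -61.92°.

≈ 11°N, 62°W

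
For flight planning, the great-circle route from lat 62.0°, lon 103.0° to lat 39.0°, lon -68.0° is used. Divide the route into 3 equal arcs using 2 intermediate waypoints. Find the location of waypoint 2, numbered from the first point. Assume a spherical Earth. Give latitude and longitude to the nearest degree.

≈ lat 65°, lon -63°

The haversine formula gives a central angle δ ≈ 1.374 rad (78.7°) between the endpoints.
Interpolate at f = 2/3 with slerp weights a = sin((1−f)δ)/sin δ ≈ 0.451, b = sin(fδ)/sin δ ≈ 0.809.
p = a·p₁ + b·p₂ ≈ (0.188, -0.377, 0.907); φ = arcsin(p_z) ≈ 65.11°, λ = atan2(p_y, p_x) ≈ -63.49°.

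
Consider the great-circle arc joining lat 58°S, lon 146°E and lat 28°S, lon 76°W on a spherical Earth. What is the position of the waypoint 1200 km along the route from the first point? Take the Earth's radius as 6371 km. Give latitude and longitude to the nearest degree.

Convert each endpoint to a unit vector on the sphere (x = cos φ cos λ, y = cos φ sin λ, z = sin φ).
The central angle between the endpoints is δ = arccos(p₁·p₂) ≈ 1.520 rad (87.1°). The total great-circle distance is δ·R ≈ 1.520 × 6371 ≈ 9686 km, so the target fraction is f = 1200/9686 ≈ 0.124.
Interpolate at f ≈ 0.124 with slerp weights a = sin((1−f)δ)/sin δ ≈ 0.973, b = sin(fδ)/sin δ ≈ 0.187.
p = a·p₁ + b·p₂ ≈ (-0.387, 0.128, -0.913); φ = arcsin(p_z) ≈ -65.93°, λ = atan2(p_y, p_x) ≈ 161.76°.

≈ lat 66°S, lon 162°E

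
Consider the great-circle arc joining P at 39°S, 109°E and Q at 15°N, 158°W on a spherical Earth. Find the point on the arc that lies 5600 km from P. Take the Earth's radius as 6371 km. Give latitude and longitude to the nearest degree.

≈ 17°S, 162°E

The haversine formula gives a central angle δ ≈ 1.774 rad (101.7°) between the endpoints. The total great-circle distance is δ·R ≈ 1.774 × 6371 ≈ 11304 km, so the target fraction is f = 5600/11304 ≈ 0.495.
Interpolate at f ≈ 0.495 with slerp weights a = sin((1−f)δ)/sin δ ≈ 0.797, b = sin(fδ)/sin δ ≈ 0.786.
p = a·p₁ + b·p₂ ≈ (-0.906, 0.301, -0.298); φ = arcsin(p_z) ≈ -17.34°, λ = atan2(p_y, p_x) ≈ 161.62°.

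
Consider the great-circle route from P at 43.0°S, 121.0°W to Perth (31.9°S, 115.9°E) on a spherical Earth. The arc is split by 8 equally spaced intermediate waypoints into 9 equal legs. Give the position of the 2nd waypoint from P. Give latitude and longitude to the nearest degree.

Convert each endpoint to a unit vector on the sphere (x = cos φ cos λ, y = cos φ sin λ, z = sin φ).
The central angle between the endpoints is δ = arccos(p₁·p₂) ≈ 1.549 rad (88.8°).
Interpolate at f = 2/9 with slerp weights a = sin((1−f)δ)/sin δ ≈ 0.934, b = sin(fδ)/sin δ ≈ 0.338.
p = a·p₁ + b·p₂ ≈ (-0.477, -0.328, -0.815); φ = arcsin(p_z) ≈ -54.63°, λ = atan2(p_y, p_x) ≈ -145.51°.

≈ 55°S, 146°W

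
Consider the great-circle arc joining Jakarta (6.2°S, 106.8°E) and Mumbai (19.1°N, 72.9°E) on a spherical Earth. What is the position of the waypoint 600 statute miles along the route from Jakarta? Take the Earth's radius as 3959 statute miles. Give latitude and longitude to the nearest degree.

≈ 1°S, 100°E

From cos δ = sin φ₁ sin φ₂ + cos φ₁ cos φ₂ cos Δλ, the central angle is δ ≈ 0.731 rad (41.9°). The total great-circle distance is δ·R ≈ 0.731 × 3959 ≈ 2895 mi, so the target fraction is f = 600/2895 ≈ 0.207.
Interpolate at f ≈ 0.207 with slerp weights a = sin((1−f)δ)/sin δ ≈ 0.820, b = sin(fδ)/sin δ ≈ 0.226.
p = a·p₁ + b·p₂ ≈ (-0.173, 0.985, -0.015); φ = arcsin(p_z) ≈ -0.84°, λ = atan2(p_y, p_x) ≈ 99.96°.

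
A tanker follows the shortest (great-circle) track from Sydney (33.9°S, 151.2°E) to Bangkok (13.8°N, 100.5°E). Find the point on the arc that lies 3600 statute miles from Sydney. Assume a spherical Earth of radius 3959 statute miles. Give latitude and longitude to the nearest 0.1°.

Convert each endpoint to a unit vector on the sphere (x = cos φ cos λ, y = cos φ sin λ, z = sin φ).
The central angle between the endpoints is δ = arccos(p₁·p₂) ≈ 1.184 rad (67.8°). The total great-circle distance is δ·R ≈ 1.184 × 3959 ≈ 4686 mi, so the target fraction is f = 3600/4686 ≈ 0.768.
Interpolate at f ≈ 0.768 with slerp weights a = sin((1−f)δ)/sin δ ≈ 0.293, b = sin(fδ)/sin δ ≈ 0.852.
p = a·p₁ + b·p₂ ≈ (-0.364, 0.931, 0.040); φ = arcsin(p_z) ≈ 2.30°, λ = atan2(p_y, p_x) ≈ 111.34°.

≈ 2.3°N, 111.3°E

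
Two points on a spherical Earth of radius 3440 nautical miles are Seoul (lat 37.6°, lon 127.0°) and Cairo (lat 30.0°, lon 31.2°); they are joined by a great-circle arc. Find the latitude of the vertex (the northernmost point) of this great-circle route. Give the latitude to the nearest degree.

The great circle lies in the plane with unit normal n̂ = (p₁ × p₂)/|p₁ × p₂|.
Here n̂_z ≈ -0.702; the vertex latitude is φ_max = arccos|n̂_z| ≈ 45.4°.
Check via Clairaut: cos φ_max = |cos φ₁| · sin C = cos(37.6°)·sin(62.4°) ≈ 0.702, again giving ≈ 45.4°.

≈ 45°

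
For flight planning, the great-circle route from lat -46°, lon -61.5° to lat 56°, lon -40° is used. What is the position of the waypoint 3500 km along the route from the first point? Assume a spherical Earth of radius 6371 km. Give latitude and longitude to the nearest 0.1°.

The haversine formula gives a central angle δ ≈ 1.808 rad (103.6°) between the endpoints. The total great-circle distance is δ·R ≈ 1.808 × 6371 ≈ 11518 km, so the target fraction is f = 3500/11518 ≈ 0.304.
Interpolate at f ≈ 0.304 with slerp weights a = sin((1−f)δ)/sin δ ≈ 0.979, b = sin(fδ)/sin δ ≈ 0.537.
p = a·p₁ + b·p₂ ≈ (0.555, -0.791, -0.259); φ = arcsin(p_z) ≈ -15.01°, λ = atan2(p_y, p_x) ≈ -54.96°.

≈ lat -15.0°, lon -55.0°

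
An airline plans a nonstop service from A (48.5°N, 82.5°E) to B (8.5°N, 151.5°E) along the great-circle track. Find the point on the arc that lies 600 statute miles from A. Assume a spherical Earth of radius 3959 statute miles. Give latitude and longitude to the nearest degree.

≈ (46°N, 95°E)

Convert each endpoint to a unit vector on the sphere (x = cos φ cos λ, y = cos φ sin λ, z = sin φ).
The central angle between the endpoints is δ = arccos(p₁·p₂) ≈ 1.218 rad (69.8°). The total great-circle distance is δ·R ≈ 1.218 × 3959 ≈ 4822 mi, so the target fraction is f = 600/4822 ≈ 0.124.
Interpolate at f ≈ 0.124 with slerp weights a = sin((1−f)δ)/sin δ ≈ 0.933, b = sin(fδ)/sin δ ≈ 0.161.
p = a·p₁ + b·p₂ ≈ (-0.059, 0.689, 0.723); φ = arcsin(p_z) ≈ 46.26°, λ = atan2(p_y, p_x) ≈ 94.91°.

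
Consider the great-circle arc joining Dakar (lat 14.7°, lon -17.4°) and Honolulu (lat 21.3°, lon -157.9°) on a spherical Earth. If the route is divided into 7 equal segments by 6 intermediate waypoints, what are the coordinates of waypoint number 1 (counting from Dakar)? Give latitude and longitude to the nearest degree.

From cos δ = sin φ₁ sin φ₂ + cos φ₁ cos φ₂ cos Δλ, the central angle is δ ≈ 2.218 rad (127.1°).
Interpolate at f = 1/7 with slerp weights a = sin((1−f)δ)/sin δ ≈ 1.186, b = sin(fδ)/sin δ ≈ 0.391.
p = a·p₁ + b·p₂ ≈ (0.757, -0.480, 0.443); φ = arcsin(p_z) ≈ 26.29°, λ = atan2(p_y, p_x) ≈ -32.37°.

≈ lat 26°, lon -32°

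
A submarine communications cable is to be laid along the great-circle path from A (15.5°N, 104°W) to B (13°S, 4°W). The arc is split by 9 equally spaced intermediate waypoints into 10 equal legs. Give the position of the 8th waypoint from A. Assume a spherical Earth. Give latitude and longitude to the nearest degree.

≈ (8°S, 24°W)

From cos δ = sin φ₁ sin φ₂ + cos φ₁ cos φ₂ cos Δλ, the central angle is δ ≈ 1.796 rad (102.9°).
Interpolate at f = 8/10 with slerp weights a = sin((1−f)δ)/sin δ ≈ 0.361, b = sin(fδ)/sin δ ≈ 1.017.
p = a·p₁ + b·p₂ ≈ (0.904, -0.406, -0.132); φ = arcsin(p_z) ≈ -7.60°, λ = atan2(p_y, p_x) ≈ -24.20°.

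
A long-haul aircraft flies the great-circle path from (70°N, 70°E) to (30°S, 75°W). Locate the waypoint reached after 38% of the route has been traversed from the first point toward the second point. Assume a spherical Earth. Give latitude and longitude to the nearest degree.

Write both endpoints as unit vectors p₁, p₂ with components (cos φ cos λ, cos φ sin λ, sin φ).
The central angle between the endpoints is δ = arccos(p₁·p₂) ≈ 2.364 rad (135.4°).
Interpolate at f = 0.38 with slerp weights a = sin((1−f)δ)/sin δ ≈ 1.417, b = sin(fδ)/sin δ ≈ 1.115.
p = a·p₁ + b·p₂ ≈ (0.416, -0.477, 0.774); φ = arcsin(p_z) ≈ 50.75°, λ = atan2(p_y, p_x) ≈ -48.93°.

≈ (51°N, 49°W)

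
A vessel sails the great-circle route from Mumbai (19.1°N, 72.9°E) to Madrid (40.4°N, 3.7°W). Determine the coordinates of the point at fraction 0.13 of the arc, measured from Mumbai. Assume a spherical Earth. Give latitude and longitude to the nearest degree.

≈ 24°N, 65°E

Convert each endpoint to a unit vector on the sphere (x = cos φ cos λ, y = cos φ sin λ, z = sin φ).
The central angle between the endpoints is δ = arccos(p₁·p₂) ≈ 1.182 rad (67.7°).
Interpolate at f = 0.13 with slerp weights a = sin((1−f)δ)/sin δ ≈ 0.926, b = sin(fδ)/sin δ ≈ 0.165.
p = a·p₁ + b·p₂ ≈ (0.383, 0.828, 0.410); φ = arcsin(p_z) ≈ 24.21°, λ = atan2(p_y, p_x) ≈ 65.18°.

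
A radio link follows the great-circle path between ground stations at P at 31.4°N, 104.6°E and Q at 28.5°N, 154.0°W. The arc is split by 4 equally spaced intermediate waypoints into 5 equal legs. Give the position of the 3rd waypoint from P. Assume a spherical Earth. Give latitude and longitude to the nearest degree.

Convert each endpoint to a unit vector on the sphere (x = cos φ cos λ, y = cos φ sin λ, z = sin φ).
The central angle between the endpoints is δ = arccos(p₁·p₂) ≈ 1.470 rad (84.2°).
Interpolate at f = 3/5 with slerp weights a = sin((1−f)δ)/sin δ ≈ 0.558, b = sin(fδ)/sin δ ≈ 0.776.
p = a·p₁ + b·p₂ ≈ (-0.733, 0.162, 0.661); φ = arcsin(p_z) ≈ 41.36°, λ = atan2(p_y, p_x) ≈ 167.57°.

≈ 41°N, 168°E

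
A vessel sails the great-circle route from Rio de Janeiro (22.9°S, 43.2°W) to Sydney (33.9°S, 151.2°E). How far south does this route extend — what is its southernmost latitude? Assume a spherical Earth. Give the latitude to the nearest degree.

≈ 77°S

The great circle lies in the plane with unit normal n̂ = (p₁ × p₂)/|p₁ × p₂|.
Here n̂_z ≈ -0.223; the vertex latitude is φ_max = arccos|n̂_z| ≈ 77.1°.
Check via Clairaut: cos φ_max = |cos φ₁| · sin C = cos(22.9°)·sin(166.0°) ≈ 0.223, again giving ≈ 77.1°.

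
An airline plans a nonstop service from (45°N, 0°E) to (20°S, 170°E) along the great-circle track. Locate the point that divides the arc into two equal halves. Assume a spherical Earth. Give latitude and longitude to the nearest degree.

Write both endpoints as unit vectors p₁, p₂ with components (cos φ cos λ, cos φ sin λ, sin φ).
The central angle between the endpoints is δ = arccos(p₁·p₂) ≈ 2.682 rad (153.7°).
Interpolate at f = 1/2 with slerp weights a = sin((1−f)δ)/sin δ ≈ 2.195, b = sin(fδ)/sin δ ≈ 2.195.
p = a·p₁ + b·p₂ ≈ (-0.479, 0.358, 0.801); φ = arcsin(p_z) ≈ 53.26°, λ = atan2(p_y, p_x) ≈ 143.22°.

≈ (53°N, 143°E)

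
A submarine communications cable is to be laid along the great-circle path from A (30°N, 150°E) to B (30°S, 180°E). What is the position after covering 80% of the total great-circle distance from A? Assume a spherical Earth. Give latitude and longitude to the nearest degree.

≈ (18°S, 173°E)

Convert each endpoint to a unit vector on the sphere (x = cos φ cos λ, y = cos φ sin λ, z = sin φ).
The central angle between the endpoints is δ = arccos(p₁·p₂) ≈ 1.160 rad (66.5°).
Interpolate at f = 0.80 with slerp weights a = sin((1−f)δ)/sin δ ≈ 0.251, b = sin(fδ)/sin δ ≈ 0.873.
p = a·p₁ + b·p₂ ≈ (-0.944, 0.109, -0.311); φ = arcsin(p_z) ≈ -18.13°, λ = atan2(p_y, p_x) ≈ 173.44°.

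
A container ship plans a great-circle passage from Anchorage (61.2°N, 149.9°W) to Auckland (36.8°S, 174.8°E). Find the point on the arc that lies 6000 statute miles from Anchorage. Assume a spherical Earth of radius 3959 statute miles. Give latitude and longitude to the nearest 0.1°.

From cos δ = sin φ₁ sin φ₂ + cos φ₁ cos φ₂ cos Δλ, the central angle is δ ≈ 1.782 rad (102.1°). The total great-circle distance is δ·R ≈ 1.782 × 3959 ≈ 7057 mi, so the target fraction is f = 6000/7057 ≈ 0.850.
Interpolate at f ≈ 0.850 with slerp weights a = sin((1−f)δ)/sin δ ≈ 0.270, b = sin(fδ)/sin δ ≈ 1.021.
p = a·p₁ + b·p₂ ≈ (-0.927, 0.009, -0.375); φ = arcsin(p_z) ≈ -22.05°, λ = atan2(p_y, p_x) ≈ 179.45°.

≈ 22.0°S, 179.4°E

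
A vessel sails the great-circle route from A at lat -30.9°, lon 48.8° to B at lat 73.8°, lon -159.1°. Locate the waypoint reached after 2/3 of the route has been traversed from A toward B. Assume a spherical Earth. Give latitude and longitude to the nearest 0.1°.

≈ lat 57.4°, lon 68.8°

Convert each endpoint to a unit vector on the sphere (x = cos φ cos λ, y = cos φ sin λ, z = sin φ).
The central angle between the endpoints is δ = arccos(p₁·p₂) ≈ 2.353 rad (134.8°).
Interpolate at f = 2/3 with slerp weights a = sin((1−f)δ)/sin δ ≈ 0.996, b = sin(fδ)/sin δ ≈ 1.409.
p = a·p₁ + b·p₂ ≈ (0.195, 0.502, 0.842); φ = arcsin(p_z) ≈ 57.38°, λ = atan2(p_y, p_x) ≈ 68.76°.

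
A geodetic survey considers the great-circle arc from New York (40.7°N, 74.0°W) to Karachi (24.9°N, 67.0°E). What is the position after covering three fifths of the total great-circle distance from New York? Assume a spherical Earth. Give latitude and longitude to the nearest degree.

From cos δ = sin φ₁ sin φ₂ + cos φ₁ cos φ₂ cos Δλ, the central angle is δ ≈ 1.834 rad (105.1°).
Interpolate at f = 3/5 with slerp weights a = sin((1−f)δ)/sin δ ≈ 0.693, b = sin(fδ)/sin δ ≈ 0.923.
p = a·p₁ + b·p₂ ≈ (0.472, 0.265, 0.841); φ = arcsin(p_z) ≈ 57.21°, λ = atan2(p_y, p_x) ≈ 29.35°.

≈ 57°N, 29°E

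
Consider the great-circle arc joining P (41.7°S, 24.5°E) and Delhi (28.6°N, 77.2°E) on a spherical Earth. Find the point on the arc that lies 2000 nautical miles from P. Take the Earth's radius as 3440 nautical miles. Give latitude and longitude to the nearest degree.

≈ (15°S, 48°E)

Convert each endpoint to a unit vector on the sphere (x = cos φ cos λ, y = cos φ sin λ, z = sin φ).
The central angle between the endpoints is δ = arccos(p₁·p₂) ≈ 1.492 rad (85.5°). The total great-circle distance is δ·R ≈ 1.492 × 3440 ≈ 5132 nmi, so the target fraction is f = 2000/5132 ≈ 0.390.
Interpolate at f ≈ 0.390 with slerp weights a = sin((1−f)δ)/sin δ ≈ 0.792, b = sin(fδ)/sin δ ≈ 0.551.
p = a·p₁ + b·p₂ ≈ (0.645, 0.717, -0.263); φ = arcsin(p_z) ≈ -15.27°, λ = atan2(p_y, p_x) ≈ 48.01°.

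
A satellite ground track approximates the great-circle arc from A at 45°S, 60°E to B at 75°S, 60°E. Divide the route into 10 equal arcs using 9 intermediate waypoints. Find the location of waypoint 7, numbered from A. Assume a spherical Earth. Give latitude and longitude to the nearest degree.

Write both endpoints as unit vectors p₁, p₂ with components (cos φ cos λ, cos φ sin λ, sin φ).
The central angle between the endpoints is δ = arccos(p₁·p₂) ≈ 0.524 rad (30.0°).
Interpolate at f = 7/10 with slerp weights a = sin((1−f)δ)/sin δ ≈ 0.313, b = sin(fδ)/sin δ ≈ 0.717.
p = a·p₁ + b·p₂ ≈ (0.203, 0.352, -0.914); φ = arcsin(p_z) ≈ -66.00°, λ = atan2(p_y, p_x) ≈ 60.00°.

≈ 66°S, 60°E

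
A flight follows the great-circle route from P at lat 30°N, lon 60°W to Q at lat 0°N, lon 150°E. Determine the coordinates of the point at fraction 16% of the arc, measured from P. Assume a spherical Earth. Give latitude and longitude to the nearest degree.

Convert each endpoint to a unit vector on the sphere (x = cos φ cos λ, y = cos φ sin λ, z = sin φ).
The central angle between the endpoints is δ = arccos(p₁·p₂) ≈ 2.419 rad (138.6°).
Interpolate at f = 0.16 with slerp weights a = sin((1−f)δ)/sin δ ≈ 1.354, b = sin(fδ)/sin δ ≈ 0.571.
p = a·p₁ + b·p₂ ≈ (0.092, -0.730, 0.677); φ = arcsin(p_z) ≈ 42.61°, λ = atan2(p_y, p_x) ≈ -82.81°.

≈ lat 43°N, lon 83°W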